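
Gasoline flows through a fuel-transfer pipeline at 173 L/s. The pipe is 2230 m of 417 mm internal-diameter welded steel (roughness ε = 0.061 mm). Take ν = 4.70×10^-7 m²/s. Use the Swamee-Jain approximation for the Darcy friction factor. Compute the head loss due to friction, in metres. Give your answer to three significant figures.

h_f ≈ 6.14 m

V = 4Q/(πD²) = 4·0.173/(π·0.417²) = 1.267 m/s
Re = VD/ν = 1.267·0.417/4.70×10^-7 = 1.12×10^6 → turbulent
ε/D = 0.061/417 = 1.46×10^-4
Swamee-Jain: f = 0.01403
h_f = f(L/D)V²/(2g) = 0.01403·(2230/0.417)·1.267²/(2·9.81) = 6.137 m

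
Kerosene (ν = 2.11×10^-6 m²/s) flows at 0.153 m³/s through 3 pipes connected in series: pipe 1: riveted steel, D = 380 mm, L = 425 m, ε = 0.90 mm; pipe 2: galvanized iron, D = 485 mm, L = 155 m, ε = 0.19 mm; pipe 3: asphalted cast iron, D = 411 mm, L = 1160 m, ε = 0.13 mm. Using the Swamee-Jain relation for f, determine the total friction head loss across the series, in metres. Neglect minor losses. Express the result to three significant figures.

Pipe 1: V = 1.349 m/s, Re = 2.43×10^5, ε/D = 0.00237, f = 0.02533, h_1 = f(L/D)V²/2g = 2.628 m
Pipe 2: V = 0.8282 m/s, Re = 1.90×10^5, ε/D = 3.92×10^-4, f = 0.01843, h_2 = f(L/D)V²/2g = 0.2059 m
Pipe 3: V = 1.153 m/s, Re = 2.25×10^5, ε/D = 3.16×10^-4, f = 0.01767, h_3 = f(L/D)V²/2g = 3.380 m
Series → Q common, losses add: H = Σh = 6.214 m

H ≈ 6.21 m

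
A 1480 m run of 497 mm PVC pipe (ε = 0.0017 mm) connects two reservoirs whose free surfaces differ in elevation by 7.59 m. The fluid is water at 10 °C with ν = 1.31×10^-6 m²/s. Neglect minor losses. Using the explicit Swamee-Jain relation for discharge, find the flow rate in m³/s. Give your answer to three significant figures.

Swamee-Jain (Type II): Q = -0.965·√(gD⁵h_f/L)·ln[ε/(3.7D) + √(3.17ν²L/(gD³h_f))]
√(gD⁵h_f/L) = √(9.81·0.497⁵·7.59/1480) = 0.03906
ε/(3.7D) = 9.24×10^-7; √(3.17ν²L/(gD³h_f)) = 2.97×10^-5
Q = -0.965·0.03906·ln(3.060×10^-5) = 0.3918 m³/s
Check: V = 2.02 m/s, Re = 7.66×10^5, f = 0.01222, h_f = 7.56 m ≈ 7.59 m ✓

Q ≈ 0.392 m³/s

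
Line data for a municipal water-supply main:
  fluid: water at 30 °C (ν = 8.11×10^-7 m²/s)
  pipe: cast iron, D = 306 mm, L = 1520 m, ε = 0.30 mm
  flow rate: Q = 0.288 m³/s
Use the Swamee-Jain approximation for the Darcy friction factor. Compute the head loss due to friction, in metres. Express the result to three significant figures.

h_f ≈ 77.0 m

V = 4Q/(πD²) = 4·0.288/(π·0.306²) = 3.916 m/s
Re = VD/ν = 3.916·0.306/8.11×10^-7 = 1.48×10^6 → turbulent
ε/D = 0.30/306 = 9.80×10^-4
Swamee-Jain: f = 0.01982
h_f = f(L/D)V²/(2g) = 0.01982·(1520/0.306)·3.916²/(2·9.81) = 76.97 m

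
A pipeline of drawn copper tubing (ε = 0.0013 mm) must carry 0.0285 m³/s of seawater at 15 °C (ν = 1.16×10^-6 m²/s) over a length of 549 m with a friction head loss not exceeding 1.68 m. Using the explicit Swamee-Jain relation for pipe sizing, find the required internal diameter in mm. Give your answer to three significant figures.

D ≈ 208 mm

Swamee-Jain (Type III): D = 0.66·[ε^1.25·(LQ²/(gh_f))^4.75 + ν·Q^9.4·(L/(gh_f))^5.2]^0.04
LQ²/(gh_f) = 0.02706; L/(gh_f) = 33.31
Term 1 = ε^1.25·(…)^4.75 = 1.57×10^-15; Term 2 = ν·Q^9.4·(…)^5.2 = 2.87×10^-13
D = 0.66·(1.57×10^-15 + 2.87×10^-13)^0.04 = 0.2079 m = 208 mm
Check: V = 0.839 m/s, Re = 1.50×10^5, f = 0.01648, h_f = 1.56 m ≈ 1.68 m ✓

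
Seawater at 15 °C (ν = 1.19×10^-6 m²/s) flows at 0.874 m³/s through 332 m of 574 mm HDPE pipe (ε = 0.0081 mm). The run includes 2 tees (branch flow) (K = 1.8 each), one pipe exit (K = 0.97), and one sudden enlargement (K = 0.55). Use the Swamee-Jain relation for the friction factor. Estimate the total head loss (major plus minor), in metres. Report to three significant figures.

H_L ≈ 6.73 m

V = 4Q/(πD²) = 3.378 m/s; V²/2g = 0.5814 m
Re = 1.63×10^6, ε/D = 1.41×10^-5 → f = 0.01117 (Swamee-Jain)
Major: h_f = f(L/D)·V²/2g = 0.01117·578.4·0.5814 = 3.755 m
Minor: ΣK = 5.12; h_m = ΣK·V²/2g = 2.977 m
Total H_L = 3.755 + 2.977 = 6.732 m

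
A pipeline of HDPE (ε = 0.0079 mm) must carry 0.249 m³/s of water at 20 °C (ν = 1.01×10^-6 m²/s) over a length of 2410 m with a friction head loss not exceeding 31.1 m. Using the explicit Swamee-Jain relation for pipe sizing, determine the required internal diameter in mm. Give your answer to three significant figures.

D ≈ 348 mm

Swamee-Jain (Type III): D = 0.66·[ε^1.25·(LQ²/(gh_f))^4.75 + ν·Q^9.4·(L/(gh_f))^5.2]^0.04
LQ²/(gh_f) = 0.4898; L/(gh_f) = 7.899
Term 1 = ε^1.25·(…)^4.75 = 1.41×10^-8; Term 2 = ν·Q^9.4·(…)^5.2 = 9.91×10^-8
D = 0.66·(1.41×10^-8 + 9.91×10^-8)^0.04 = 0.3481 m = 348 mm
Check: V = 2.62 m/s, Re = 9.02×10^5, f = 0.01231, h_f = 29.7 m ≈ 31.1 m ✓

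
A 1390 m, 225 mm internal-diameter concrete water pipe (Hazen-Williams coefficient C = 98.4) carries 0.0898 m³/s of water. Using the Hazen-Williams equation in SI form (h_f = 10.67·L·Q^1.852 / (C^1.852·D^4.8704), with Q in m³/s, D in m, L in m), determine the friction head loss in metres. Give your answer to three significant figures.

h_f ≈ 49.7 m

h_f = 10.67·1390·0.0898^1.852 / (98.4^1.852·0.225^4.8704) = 49.75 m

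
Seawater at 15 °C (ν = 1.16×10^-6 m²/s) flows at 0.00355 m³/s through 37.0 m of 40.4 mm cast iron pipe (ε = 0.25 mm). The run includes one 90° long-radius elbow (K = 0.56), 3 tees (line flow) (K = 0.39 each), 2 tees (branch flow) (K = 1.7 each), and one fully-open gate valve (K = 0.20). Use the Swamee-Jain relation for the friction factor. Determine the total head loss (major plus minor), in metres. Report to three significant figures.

H_L ≈ 14.1 m

V = 4Q/(πD²) = 2.769 m/s; V²/2g = 0.3909 m
Re = 9.64×10^4, ε/D = 0.00619 → f = 0.03353 (Swamee-Jain)
Major: h_f = f(L/D)·V²/2g = 0.03353·915.8·0.3909 = 12.00 m
Minor: ΣK = 5.33; h_m = ΣK·V²/2g = 2.083 m
Total H_L = 12.00 + 2.083 = 14.09 m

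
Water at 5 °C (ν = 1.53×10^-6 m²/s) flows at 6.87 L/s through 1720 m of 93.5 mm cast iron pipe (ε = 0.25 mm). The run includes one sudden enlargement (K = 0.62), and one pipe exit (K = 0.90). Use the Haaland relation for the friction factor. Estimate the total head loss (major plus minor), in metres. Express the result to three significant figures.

H_L ≈ 25.8 m

V = 4Q/(πD²) = 1.001 m/s; V²/2g = 0.05103 m
Re = 6.11×10^4, ε/D = 0.00267 → f = 0.02738 (Haaland)
Major: h_f = f(L/D)·V²/2g = 0.02738·18396·0.05103 = 25.70 m
Minor: ΣK = 1.52; h_m = ΣK·V²/2g = 0.07756 m
Total H_L = 25.70 + 0.07756 = 25.78 m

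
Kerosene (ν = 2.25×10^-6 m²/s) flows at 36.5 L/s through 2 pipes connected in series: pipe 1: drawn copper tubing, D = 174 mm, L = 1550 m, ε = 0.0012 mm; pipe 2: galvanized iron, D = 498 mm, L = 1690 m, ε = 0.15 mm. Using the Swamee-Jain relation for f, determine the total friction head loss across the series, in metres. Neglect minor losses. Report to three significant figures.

Pipe 1: V = 1.535 m/s, Re = 1.19×10^5, ε/D = 6.90×10^-6, f = 0.01729, h_1 = f(L/D)V²/2g = 18.49 m
Pipe 2: V = 0.1874 m/s, Re = 4.15×10^4, ε/D = 3.01×10^-4, f = 0.02273, h_2 = f(L/D)V²/2g = 0.1380 m
Series → Q common, losses add: H = Σh = 18.63 m

H ≈ 18.6 m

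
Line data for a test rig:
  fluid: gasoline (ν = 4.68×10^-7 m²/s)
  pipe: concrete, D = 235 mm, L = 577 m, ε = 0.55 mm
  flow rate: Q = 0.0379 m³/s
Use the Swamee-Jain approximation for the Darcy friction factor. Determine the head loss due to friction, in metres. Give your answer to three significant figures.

h_f ≈ 2.38 m

V = 4Q/(πD²) = 4·0.0379/(π·0.235²) = 0.8738 m/s
Re = VD/ν = 0.8738·0.235/4.68×10^-7 = 4.39×10^5 → turbulent
ε/D = 0.55/235 = 0.00234
Swamee-Jain: f = 0.02492
h_f = f(L/D)V²/(2g) = 0.02492·(577/0.235)·0.8738²/(2·9.81) = 2.381 m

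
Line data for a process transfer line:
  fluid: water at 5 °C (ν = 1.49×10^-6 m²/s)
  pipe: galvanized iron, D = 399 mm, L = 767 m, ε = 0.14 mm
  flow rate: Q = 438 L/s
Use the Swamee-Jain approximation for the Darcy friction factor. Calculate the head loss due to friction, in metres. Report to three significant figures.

h_f ≈ 19.5 m

V = 4Q/(πD²) = 4·0.438/(π·0.399²) = 3.503 m/s
Re = VD/ν = 3.503·0.399/1.49×10^-6 = 9.38×10^5 → turbulent
ε/D = 0.14/399 = 3.51×10^-4
Swamee-Jain: f = 0.01623
h_f = f(L/D)V²/(2g) = 0.01623·(767/0.399)·3.503²/(2·9.81) = 19.52 m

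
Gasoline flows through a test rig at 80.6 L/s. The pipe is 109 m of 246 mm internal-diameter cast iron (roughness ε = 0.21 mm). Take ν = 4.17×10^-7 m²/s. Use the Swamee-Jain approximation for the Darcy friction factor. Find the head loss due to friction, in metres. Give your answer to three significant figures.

V = 4Q/(πD²) = 4·0.0806/(π·0.246²) = 1.696 m/s
Re = VD/ν = 1.696·0.246/4.17×10^-7 = 1.00×10^6 → turbulent
ε/D = 0.21/246 = 8.54×10^-4
Swamee-Jain: f = 0.01933
h_f = f(L/D)V²/(2g) = 0.01933·(109/0.246)·1.696²/(2·9.81) = 1.256 m

h_f ≈ 1.26 m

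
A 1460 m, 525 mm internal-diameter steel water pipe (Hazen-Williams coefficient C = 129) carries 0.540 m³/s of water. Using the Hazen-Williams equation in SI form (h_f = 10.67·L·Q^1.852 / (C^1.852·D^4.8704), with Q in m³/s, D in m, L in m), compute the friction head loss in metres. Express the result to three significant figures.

h_f ≈ 14.2 m

h_f = 10.67·1460·0.540^1.852 / (129^1.852·0.525^4.8704) = 14.16 m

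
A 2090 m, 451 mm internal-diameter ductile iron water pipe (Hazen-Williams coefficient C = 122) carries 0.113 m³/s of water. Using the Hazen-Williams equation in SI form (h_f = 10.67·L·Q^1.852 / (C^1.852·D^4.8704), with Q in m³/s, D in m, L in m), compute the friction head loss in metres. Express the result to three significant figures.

h_f ≈ 2.60 m

h_f = 10.67·2090·0.113^1.852 / (122^1.852·0.451^4.8704) = 2.600 m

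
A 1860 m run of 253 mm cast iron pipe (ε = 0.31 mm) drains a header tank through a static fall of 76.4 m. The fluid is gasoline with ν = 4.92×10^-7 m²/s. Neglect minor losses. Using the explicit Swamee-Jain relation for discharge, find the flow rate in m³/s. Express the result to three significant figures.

Swamee-Jain (Type II): Q = -0.965·√(gD⁵h_f/L)·ln[ε/(3.7D) + √(3.17ν²L/(gD³h_f))]
√(gD⁵h_f/L) = √(9.81·0.253⁵·76.4/1860) = 0.02044
ε/(3.7D) = 3.31×10^-4; √(3.17ν²L/(gD³h_f)) = 1.08×10^-5
Q = -0.965·0.02044·ln(3.420×10^-4) = 0.1574 m³/s
Check: V = 3.13 m/s, Re = 1.61×10^6, f = 0.02087, h_f = 76.7 m ≈ 76.4 m ✓

Q ≈ 0.157 m³/s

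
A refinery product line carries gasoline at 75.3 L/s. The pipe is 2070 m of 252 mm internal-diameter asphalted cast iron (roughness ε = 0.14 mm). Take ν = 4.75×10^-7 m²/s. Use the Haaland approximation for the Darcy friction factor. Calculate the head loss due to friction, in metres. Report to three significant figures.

h_f ≈ 16.8 m

V = 4Q/(πD²) = 4·0.0753/(π·0.252²) = 1.510 m/s
Re = VD/ν = 1.510·0.252/4.75×10^-7 = 8.01×10^5 → turbulent
ε/D = 0.14/252 = 5.56×10^-4
Haaland: f = 0.01764
h_f = f(L/D)V²/(2g) = 0.01764·(2070/0.252)·1.510²/(2·9.81) = 16.83 m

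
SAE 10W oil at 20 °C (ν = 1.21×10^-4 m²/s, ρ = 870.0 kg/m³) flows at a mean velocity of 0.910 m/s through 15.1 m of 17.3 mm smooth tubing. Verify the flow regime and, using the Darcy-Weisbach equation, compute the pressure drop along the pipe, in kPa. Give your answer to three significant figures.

Δp ≈ 155 kPa

Re = VD/ν = 0.910·0.01730/1.21×10^-4 = 130 → laminar (Re < 2300)
f = 64/Re = 0.4919
h_f = f(L/D)V²/(2g) = 0.4919·(15.1/0.01730)·0.910²/(2·9.81) = 18.12 m
Δp = ρg·h_f = 870.0·9.81·18.12 = 154.7 kPa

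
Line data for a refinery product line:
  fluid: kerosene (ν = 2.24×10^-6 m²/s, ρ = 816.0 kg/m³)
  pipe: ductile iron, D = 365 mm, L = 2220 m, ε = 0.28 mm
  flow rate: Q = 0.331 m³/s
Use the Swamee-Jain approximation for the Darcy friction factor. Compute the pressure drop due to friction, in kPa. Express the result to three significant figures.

Δp ≈ 478 kPa

V = 4Q/(πD²) = 4·0.331/(π·0.365²) = 3.163 m/s
Re = VD/ν = 3.163·0.365/2.24×10^-6 = 5.15×10^5 → turbulent
ε/D = 0.28/365 = 7.67×10^-4
Swamee-Jain: f = 0.01925
h_f = f(L/D)V²/(2g) = 0.01925·(2220/0.365)·3.163²/(2·9.81) = 59.70 m
Δp = ρg·h_f = 816.0·9.81·59.70 = 477.9 kPa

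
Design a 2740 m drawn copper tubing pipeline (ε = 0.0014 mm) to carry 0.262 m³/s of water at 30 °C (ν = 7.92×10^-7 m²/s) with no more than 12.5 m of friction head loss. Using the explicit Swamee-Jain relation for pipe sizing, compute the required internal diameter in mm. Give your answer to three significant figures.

D ≈ 434 mm

Swamee-Jain (Type III): D = 0.66·[ε^1.25·(LQ²/(gh_f))^4.75 + ν·Q^9.4·(L/(gh_f))^5.2]^0.04
LQ²/(gh_f) = 1.534; L/(gh_f) = 22.34
Term 1 = ε^1.25·(…)^4.75 = 3.67×10^-7; Term 2 = ν·Q^9.4·(…)^5.2 = 2.80×10^-5
D = 0.66·(3.67×10^-7 + 2.80×10^-5)^0.04 = 0.4341 m = 434 mm
Check: V = 1.77 m/s, Re = 9.70×10^5, f = 0.01175, h_f = 11.8 m ≈ 12.5 m ✓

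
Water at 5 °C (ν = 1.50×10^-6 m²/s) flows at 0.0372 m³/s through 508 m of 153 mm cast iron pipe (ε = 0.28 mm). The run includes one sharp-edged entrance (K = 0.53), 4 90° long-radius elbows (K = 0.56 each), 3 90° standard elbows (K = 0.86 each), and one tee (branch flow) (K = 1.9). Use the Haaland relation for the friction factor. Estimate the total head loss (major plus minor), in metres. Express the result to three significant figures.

V = 4Q/(πD²) = 2.023 m/s; V²/2g = 0.2087 m
Re = 2.06×10^5, ε/D = 0.00183 → f = 0.02373 (Haaland)
Major: h_f = f(L/D)·V²/2g = 0.02373·3320·0.2087 = 16.44 m
Minor: ΣK = 7.25; h_m = ΣK·V²/2g = 1.513 m
Total H_L = 16.44 + 1.513 = 17.95 m

H_L ≈ 18.0 m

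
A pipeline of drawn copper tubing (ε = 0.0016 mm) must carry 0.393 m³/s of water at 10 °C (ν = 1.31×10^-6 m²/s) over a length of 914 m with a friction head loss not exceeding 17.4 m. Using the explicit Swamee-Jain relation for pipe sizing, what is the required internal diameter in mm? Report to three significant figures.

D ≈ 383 mm

Swamee-Jain (Type III): D = 0.66·[ε^1.25·(LQ²/(gh_f))^4.75 + ν·Q^9.4·(L/(gh_f))^5.2]^0.04
LQ²/(gh_f) = 0.8270; L/(gh_f) = 5.355
Term 1 = ε^1.25·(…)^4.75 = 2.31×10^-8; Term 2 = ν·Q^9.4·(…)^5.2 = 1.24×10^-6
D = 0.66·(2.31×10^-8 + 1.24×10^-6)^0.04 = 0.3834 m = 383 mm
Check: V = 3.40 m/s, Re = 9.96×10^5, f = 0.01172, h_f = 16.5 m ≈ 17.4 m ✓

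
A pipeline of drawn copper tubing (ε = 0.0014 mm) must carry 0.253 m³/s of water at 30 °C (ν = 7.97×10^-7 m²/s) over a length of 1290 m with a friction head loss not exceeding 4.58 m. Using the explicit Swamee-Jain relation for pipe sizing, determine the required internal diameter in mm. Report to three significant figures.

D ≈ 451 mm

Swamee-Jain (Type III): D = 0.66·[ε^1.25·(LQ²/(gh_f))^4.75 + ν·Q^9.4·(L/(gh_f))^5.2]^0.04
LQ²/(gh_f) = 1.838; L/(gh_f) = 28.71
Term 1 = ε^1.25·(…)^4.75 = 8.67×10^-7; Term 2 = ν·Q^9.4·(…)^5.2 = 7.46×10^-5
D = 0.66·(8.67×10^-7 + 7.46×10^-5)^0.04 = 0.4515 m = 451 mm
Check: V = 1.58 m/s, Re = 8.95×10^5, f = 0.01190, h_f = 4.33 m ≈ 4.58 m ✓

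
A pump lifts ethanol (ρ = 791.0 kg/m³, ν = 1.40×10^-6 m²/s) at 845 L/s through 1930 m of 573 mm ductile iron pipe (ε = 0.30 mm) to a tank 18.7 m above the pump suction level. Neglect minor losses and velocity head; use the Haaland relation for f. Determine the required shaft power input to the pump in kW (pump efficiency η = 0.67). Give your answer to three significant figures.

P_shaft ≈ 494 kW

V = 4Q/(πD²) = 3.277 m/s; Re = 1.34×10^6; ε/D = 5.24×10^-4; f = 0.01723
h_f = f(L/D)V²/2g = 31.76 m
Total head H = z + h_f = 18.7 + 31.76 = 50.46 m
P_hyd = ρgQH = 791.0·9.81·0.845·50.46 = 330.8 kW
P_shaft = P_hyd/η = 330.8/0.67 = 493.8 kW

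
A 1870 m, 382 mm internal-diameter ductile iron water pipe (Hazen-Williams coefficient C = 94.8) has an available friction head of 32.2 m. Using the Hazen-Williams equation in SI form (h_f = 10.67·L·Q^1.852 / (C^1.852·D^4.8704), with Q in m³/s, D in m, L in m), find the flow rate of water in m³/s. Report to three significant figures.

Q ≈ 0.234 m³/s

Rearranging: Q = [h_f·C^1.852·D^4.8704 / (10.67·L)]^(1/1.852)
Q = [32.2·94.8^1.852·0.382^4.8704 / (10.67·1870)]^0.540 = 0.2345 m³/s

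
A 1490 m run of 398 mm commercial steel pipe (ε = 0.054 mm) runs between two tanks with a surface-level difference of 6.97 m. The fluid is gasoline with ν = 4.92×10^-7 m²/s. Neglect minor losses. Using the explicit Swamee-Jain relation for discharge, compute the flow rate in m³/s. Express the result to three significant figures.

Swamee-Jain (Type II): Q = -0.965·√(gD⁵h_f/L)·ln[ε/(3.7D) + √(3.17ν²L/(gD³h_f))]
√(gD⁵h_f/L) = √(9.81·0.398⁵·6.97/1490) = 0.02141
ε/(3.7D) = 3.67×10^-5; √(3.17ν²L/(gD³h_f)) = 1.63×10^-5
Q = -0.965·0.02141·ln(5.296×10^-5) = 0.2034 m³/s
Check: V = 1.63 m/s, Re = 1.32×10^6, f = 0.01375, h_f = 7.01 m ≈ 6.97 m ✓

Q ≈ 0.203 m³/s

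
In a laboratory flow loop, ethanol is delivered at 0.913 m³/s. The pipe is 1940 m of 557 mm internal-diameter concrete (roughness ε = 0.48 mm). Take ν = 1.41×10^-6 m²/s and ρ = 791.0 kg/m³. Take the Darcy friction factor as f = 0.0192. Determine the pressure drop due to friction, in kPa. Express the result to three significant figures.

V = 4Q/(πD²) = 4·0.913/(π·0.557²) = 3.747 m/s
h_f = f(L/D)V²/(2g) = 0.01920·(1940/0.557)·3.747²/(2·9.81) = 47.85 m
Δp = ρg·h_f = 791.0·9.81·47.85 = 371.3 kPa

Δp ≈ 371 kPa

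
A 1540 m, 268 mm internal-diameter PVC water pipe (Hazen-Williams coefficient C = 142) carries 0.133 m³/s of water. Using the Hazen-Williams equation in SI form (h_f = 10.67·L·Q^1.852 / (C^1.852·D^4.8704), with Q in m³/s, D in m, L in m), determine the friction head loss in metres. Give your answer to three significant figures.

h_f = 10.67·1540·0.133^1.852 / (142^1.852·0.268^4.8704) = 24.67 m

h_f ≈ 24.7 m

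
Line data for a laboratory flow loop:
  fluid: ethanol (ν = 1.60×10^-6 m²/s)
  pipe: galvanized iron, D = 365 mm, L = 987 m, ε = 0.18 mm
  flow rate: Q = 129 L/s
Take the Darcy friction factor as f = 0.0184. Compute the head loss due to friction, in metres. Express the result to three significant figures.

V = 4Q/(πD²) = 4·0.129/(π·0.365²) = 1.233 m/s
h_f = f(L/D)V²/(2g) = 0.01840·(987/0.365)·1.233²/(2·9.81) = 3.855 m

h_f ≈ 3.85 m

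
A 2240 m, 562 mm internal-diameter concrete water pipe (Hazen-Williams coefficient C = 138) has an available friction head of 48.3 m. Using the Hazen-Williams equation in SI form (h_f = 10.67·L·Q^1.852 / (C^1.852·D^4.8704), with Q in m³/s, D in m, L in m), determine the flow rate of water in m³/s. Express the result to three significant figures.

Q ≈ 1.06 m³/s

Rearranging: Q = [h_f·C^1.852·D^4.8704 / (10.67·L)]^(1/1.852)
Q = [48.3·138^1.852·0.562^4.8704 / (10.67·2240)]^0.540 = 1.064 m³/s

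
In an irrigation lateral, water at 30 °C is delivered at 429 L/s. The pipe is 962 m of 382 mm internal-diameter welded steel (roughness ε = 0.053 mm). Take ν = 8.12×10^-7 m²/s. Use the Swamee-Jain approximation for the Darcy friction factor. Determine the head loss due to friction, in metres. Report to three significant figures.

h_f ≈ 24.4 m

V = 4Q/(πD²) = 4·0.429/(π·0.382²) = 3.743 m/s
Re = VD/ν = 3.743·0.382/8.12×10^-7 = 1.76×10^6 → turbulent
ε/D = 0.053/382 = 1.39×10^-4
Swamee-Jain: f = 0.01358
h_f = f(L/D)V²/(2g) = 0.01358·(962/0.382)·3.743²/(2·9.81) = 24.42 m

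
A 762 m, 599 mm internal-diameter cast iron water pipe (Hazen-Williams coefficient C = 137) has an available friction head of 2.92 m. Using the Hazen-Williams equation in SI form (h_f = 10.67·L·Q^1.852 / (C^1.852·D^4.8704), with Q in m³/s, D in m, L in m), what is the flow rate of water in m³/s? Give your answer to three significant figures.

Rearranging: Q = [h_f·C^1.852·D^4.8704 / (10.67·L)]^(1/1.852)
Q = [2.92·137^1.852·0.599^4.8704 / (10.67·762)]^0.540 = 0.4913 m³/s

Q ≈ 0.491 m³/s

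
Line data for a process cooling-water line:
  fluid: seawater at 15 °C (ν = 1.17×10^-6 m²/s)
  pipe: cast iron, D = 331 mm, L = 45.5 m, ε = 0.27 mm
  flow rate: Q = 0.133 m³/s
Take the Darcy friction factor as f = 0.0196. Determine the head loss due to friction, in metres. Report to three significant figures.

V = 4Q/(πD²) = 4·0.133/(π·0.331²) = 1.546 m/s
h_f = f(L/D)V²/(2g) = 0.01960·(45.5/0.331)·1.546²/(2·9.81) = 0.3281 m

h_f ≈ 0.328 m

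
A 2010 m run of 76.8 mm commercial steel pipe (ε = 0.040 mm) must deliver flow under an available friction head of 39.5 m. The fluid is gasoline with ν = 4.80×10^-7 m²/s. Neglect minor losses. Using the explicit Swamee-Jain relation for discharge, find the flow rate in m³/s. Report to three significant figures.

Swamee-Jain (Type II): Q = -0.965·√(gD⁵h_f/L)·ln[ε/(3.7D) + √(3.17ν²L/(gD³h_f))]
√(gD⁵h_f/L) = √(9.81·0.0768⁵·39.5/2010) = 7.177×10^-4
ε/(3.7D) = 1.41×10^-4; √(3.17ν²L/(gD³h_f)) = 9.15×10^-5
Q = -0.965·7.177×10^-4·ln(2.322×10^-4) = 0.005795 m³/s
Check: V = 1.25 m/s, Re = 2.00×10^5, f = 0.01904, h_f = 39.8 m ≈ 39.5 m ✓

Q ≈ 0.00580 m³/s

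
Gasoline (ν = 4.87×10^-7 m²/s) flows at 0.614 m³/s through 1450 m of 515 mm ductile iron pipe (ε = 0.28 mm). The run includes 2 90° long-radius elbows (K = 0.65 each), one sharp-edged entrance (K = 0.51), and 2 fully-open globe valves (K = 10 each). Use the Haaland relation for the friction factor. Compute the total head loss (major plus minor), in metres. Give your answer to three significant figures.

H_L ≈ 31.1 m

V = 4Q/(πD²) = 2.948 m/s; V²/2g = 0.4428 m
Re = 3.12×10^6, ε/D = 5.44×10^-4 → f = 0.01719 (Haaland)
Major: h_f = f(L/D)·V²/2g = 0.01719·2816·0.4428 = 21.43 m
Minor: ΣK = 21.8; h_m = ΣK·V²/2g = 9.658 m
Total H_L = 21.43 + 9.658 = 31.09 m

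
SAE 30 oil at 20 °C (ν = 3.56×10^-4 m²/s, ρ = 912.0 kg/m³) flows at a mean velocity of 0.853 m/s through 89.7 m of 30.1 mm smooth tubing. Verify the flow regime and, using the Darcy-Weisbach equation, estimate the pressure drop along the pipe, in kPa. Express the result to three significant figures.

Δp ≈ 877 kPa

Re = VD/ν = 0.853·0.03010/3.56×10^-4 = 72.1 → laminar (Re < 2300)
f = 64/Re = 0.8874
h_f = f(L/D)V²/(2g) = 0.8874·(89.7/0.03010)·0.853²/(2·9.81) = 98.07 m
Δp = ρg·h_f = 912.0·9.81·98.07 = 877.4 kPa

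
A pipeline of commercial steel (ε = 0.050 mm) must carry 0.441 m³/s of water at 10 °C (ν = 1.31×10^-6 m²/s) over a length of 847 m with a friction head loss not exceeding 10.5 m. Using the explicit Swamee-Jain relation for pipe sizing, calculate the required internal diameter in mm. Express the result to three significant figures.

Swamee-Jain (Type III): D = 0.66·[ε^1.25·(LQ²/(gh_f))^4.75 + ν·Q^9.4·(L/(gh_f))^5.2]^0.04
LQ²/(gh_f) = 1.599; L/(gh_f) = 8.223
Term 1 = ε^1.25·(…)^4.75 = 3.91×10^-5; Term 2 = ν·Q^9.4·(…)^5.2 = 3.41×10^-5
D = 0.66·(3.91×10^-5 + 3.41×10^-5)^0.04 = 0.4510 m = 451 mm
Check: V = 2.76 m/s, Re = 9.50×10^5, f = 0.01372, h_f = 10.0 m ≈ 10.5 m ✓

D ≈ 451 mm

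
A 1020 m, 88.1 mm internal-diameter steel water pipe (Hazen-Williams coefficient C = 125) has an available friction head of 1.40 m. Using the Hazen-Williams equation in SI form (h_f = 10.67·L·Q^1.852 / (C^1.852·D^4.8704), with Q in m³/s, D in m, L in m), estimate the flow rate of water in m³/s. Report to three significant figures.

Rearranging: Q = [h_f·C^1.852·D^4.8704 / (10.67·L)]^(1/1.852)
Q = [1.40·125^1.852·0.0881^4.8704 / (10.67·1020)]^0.540 = 0.001666 m³/s

Q ≈ 0.00167 m³/s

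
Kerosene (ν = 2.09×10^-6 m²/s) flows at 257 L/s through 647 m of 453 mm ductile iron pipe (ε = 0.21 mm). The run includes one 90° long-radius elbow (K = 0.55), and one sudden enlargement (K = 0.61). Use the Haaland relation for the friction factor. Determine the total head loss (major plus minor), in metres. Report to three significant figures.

V = 4Q/(πD²) = 1.595 m/s; V²/2g = 0.1296 m
Re = 3.46×10^5, ε/D = 4.64×10^-4 → f = 0.01769 (Haaland)
Major: h_f = f(L/D)·V²/2g = 0.01769·1428·0.1296 = 3.275 m
Minor: ΣK = 1.16; h_m = ΣK·V²/2g = 0.1503 m
Total H_L = 3.275 + 0.1503 = 3.425 m

H_L ≈ 3.43 m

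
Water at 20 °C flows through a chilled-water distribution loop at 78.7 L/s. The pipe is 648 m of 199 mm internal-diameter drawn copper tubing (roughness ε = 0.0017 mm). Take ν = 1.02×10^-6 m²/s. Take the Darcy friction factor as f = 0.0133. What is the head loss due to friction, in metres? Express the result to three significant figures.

V = 4Q/(πD²) = 4·0.0787/(π·0.199²) = 2.530 m/s
h_f = f(L/D)V²/(2g) = 0.01330·(648/0.199)·2.530²/(2·9.81) = 14.13 m

h_f ≈ 14.1 m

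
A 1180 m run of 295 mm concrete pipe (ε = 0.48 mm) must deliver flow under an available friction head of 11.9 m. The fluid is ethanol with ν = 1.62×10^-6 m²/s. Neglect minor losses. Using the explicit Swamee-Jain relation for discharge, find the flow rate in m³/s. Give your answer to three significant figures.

Swamee-Jain (Type II): Q = -0.965·√(gD⁵h_f/L)·ln[ε/(3.7D) + √(3.17ν²L/(gD³h_f))]
√(gD⁵h_f/L) = √(9.81·0.295⁵·11.9/1180) = 0.01487
ε/(3.7D) = 4.40×10^-4; √(3.17ν²L/(gD³h_f)) = 5.72×10^-5
Q = -0.965·0.01487·ln(4.970×10^-4) = 0.1091 m³/s
Check: V = 1.60 m/s, Re = 2.91×10^5, f = 0.02305, h_f = 12.0 m ≈ 11.9 m ✓

Q ≈ 0.109 m³/s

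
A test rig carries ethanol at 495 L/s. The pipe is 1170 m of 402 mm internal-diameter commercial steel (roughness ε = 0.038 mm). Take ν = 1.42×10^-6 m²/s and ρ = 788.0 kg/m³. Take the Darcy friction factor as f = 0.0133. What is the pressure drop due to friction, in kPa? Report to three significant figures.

V = 4Q/(πD²) = 4·0.495/(π·0.402²) = 3.900 m/s
h_f = f(L/D)V²/(2g) = 0.01330·(1170/0.402)·3.900²/(2·9.81) = 30.01 m
Δp = ρg·h_f = 788.0·9.81·30.01 = 232.0 kPa

Δp ≈ 232 kPa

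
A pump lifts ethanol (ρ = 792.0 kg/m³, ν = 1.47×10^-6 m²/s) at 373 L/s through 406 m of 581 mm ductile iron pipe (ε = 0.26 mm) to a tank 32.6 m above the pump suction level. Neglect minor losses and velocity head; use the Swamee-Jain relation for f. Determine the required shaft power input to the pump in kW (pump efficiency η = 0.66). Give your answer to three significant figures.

V = 4Q/(πD²) = 1.407 m/s; Re = 5.56×10^5; ε/D = 4.48×10^-4; f = 0.01734
h_f = f(L/D)V²/2g = 1.223 m
Total head H = z + h_f = 32.6 + 1.223 = 33.82 m
P_hyd = ρgQH = 792.0·9.81·0.373·33.82 = 98.02 kW
P_shaft = P_hyd/η = 98.02/0.66 = 148.5 kW

P_shaft ≈ 149 kW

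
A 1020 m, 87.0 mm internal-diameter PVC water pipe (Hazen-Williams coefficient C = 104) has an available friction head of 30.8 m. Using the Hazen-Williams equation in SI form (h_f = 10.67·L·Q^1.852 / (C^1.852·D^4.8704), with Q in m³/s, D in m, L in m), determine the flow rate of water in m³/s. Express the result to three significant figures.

Rearranging: Q = [h_f·C^1.852·D^4.8704 / (10.67·L)]^(1/1.852)
Q = [30.8·104^1.852·0.0870^4.8704 / (10.67·1020)]^0.540 = 0.007116 m³/s

Q ≈ 0.00712 m³/s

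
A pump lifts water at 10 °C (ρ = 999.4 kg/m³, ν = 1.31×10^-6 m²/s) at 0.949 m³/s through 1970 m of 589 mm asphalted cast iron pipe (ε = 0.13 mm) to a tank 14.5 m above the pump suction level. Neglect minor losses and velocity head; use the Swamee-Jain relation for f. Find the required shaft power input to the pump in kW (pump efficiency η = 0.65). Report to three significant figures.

V = 4Q/(πD²) = 3.483 m/s; Re = 1.57×10^6; ε/D = 2.21×10^-4; f = 0.01469
h_f = f(L/D)V²/2g = 30.38 m
Total head H = z + h_f = 14.5 + 30.38 = 44.88 m
P_hyd = ρgQH = 999.4·9.81·0.949·44.88 = 417.5 kW
P_shaft = P_hyd/η = 417.5/0.65 = 642.4 kW

P_shaft ≈ 642 kW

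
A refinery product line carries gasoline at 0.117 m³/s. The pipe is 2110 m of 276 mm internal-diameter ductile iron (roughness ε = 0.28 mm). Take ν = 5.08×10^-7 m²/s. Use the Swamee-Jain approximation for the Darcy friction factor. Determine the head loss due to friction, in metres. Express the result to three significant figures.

h_f ≈ 29.9 m

V = 4Q/(πD²) = 4·0.117/(π·0.276²) = 1.956 m/s
Re = VD/ν = 1.956·0.276/5.08×10^-7 = 1.06×10^6 → turbulent
ε/D = 0.28/276 = 0.00101
Swamee-Jain: f = 0.02007
h_f = f(L/D)V²/(2g) = 0.02007·(2110/0.276)·1.956²/(2·9.81) = 29.91 m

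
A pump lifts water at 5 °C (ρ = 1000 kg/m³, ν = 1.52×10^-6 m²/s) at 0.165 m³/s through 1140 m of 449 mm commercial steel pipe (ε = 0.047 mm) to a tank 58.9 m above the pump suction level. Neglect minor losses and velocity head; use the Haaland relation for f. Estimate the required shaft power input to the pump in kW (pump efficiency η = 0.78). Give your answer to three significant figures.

V = 4Q/(πD²) = 1.042 m/s; Re = 3.08×10^5; ε/D = 1.05×10^-4; f = 0.01522
h_f = f(L/D)V²/2g = 2.138 m
Total head H = z + h_f = 58.9 + 2.138 = 61.04 m
P_hyd = ρgQH = 1000·9.81·0.165·61.04 = 98.80 kW
P_shaft = P_hyd/η = 98.80/0.78 = 126.7 kW

P_shaft ≈ 127 kW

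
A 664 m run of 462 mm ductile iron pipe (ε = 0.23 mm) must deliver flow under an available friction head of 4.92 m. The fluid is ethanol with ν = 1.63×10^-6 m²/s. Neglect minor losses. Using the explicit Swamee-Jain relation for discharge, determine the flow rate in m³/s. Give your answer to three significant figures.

Q ≈ 0.328 m³/s

Swamee-Jain (Type II): Q = -0.965·√(gD⁵h_f/L)·ln[ε/(3.7D) + √(3.17ν²L/(gD³h_f))]
√(gD⁵h_f/L) = √(9.81·0.462⁵·4.92/664) = 0.03911
ε/(3.7D) = 1.35×10^-4; √(3.17ν²L/(gD³h_f)) = 3.43×10^-5
Q = -0.965·0.03911·ln(1.688×10^-4) = 0.3279 m³/s
Check: V = 1.96 m/s, Re = 5.54×10^5, f = 0.01767, h_f = 4.95 m ≈ 4.92 m ✓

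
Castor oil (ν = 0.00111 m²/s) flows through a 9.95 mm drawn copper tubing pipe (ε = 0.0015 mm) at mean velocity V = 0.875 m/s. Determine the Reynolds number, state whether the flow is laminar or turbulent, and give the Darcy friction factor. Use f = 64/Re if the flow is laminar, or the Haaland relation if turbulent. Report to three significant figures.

Re ≈ 7.84; laminar; f = 64/Re ≈ 8.16

Re = VD/ν = 0.8750·0.00995/0.00111 = 7.84
Re < 2300 → laminar → f = 64/Re = 8.160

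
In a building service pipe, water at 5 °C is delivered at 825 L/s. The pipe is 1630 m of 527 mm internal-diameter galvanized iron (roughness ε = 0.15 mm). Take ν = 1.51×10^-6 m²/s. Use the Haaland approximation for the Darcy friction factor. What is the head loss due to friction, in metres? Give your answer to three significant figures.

V = 4Q/(πD²) = 4·0.825/(π·0.527²) = 3.782 m/s
Re = VD/ν = 3.782·0.527/1.51×10^-6 = 1.32×10^6 → turbulent
ε/D = 0.15/527 = 2.85×10^-4
Haaland: f = 0.01531
h_f = f(L/D)V²/(2g) = 0.01531·(1630/0.527)·3.782²/(2·9.81) = 34.53 m

h_f ≈ 34.5 m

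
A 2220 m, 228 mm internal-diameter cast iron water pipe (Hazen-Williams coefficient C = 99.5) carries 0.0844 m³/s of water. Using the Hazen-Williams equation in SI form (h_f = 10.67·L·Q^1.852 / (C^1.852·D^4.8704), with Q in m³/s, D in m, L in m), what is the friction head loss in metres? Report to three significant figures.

h_f ≈ 65.1 m

h_f = 10.67·2220·0.0844^1.852 / (99.5^1.852·0.228^4.8704) = 65.05 m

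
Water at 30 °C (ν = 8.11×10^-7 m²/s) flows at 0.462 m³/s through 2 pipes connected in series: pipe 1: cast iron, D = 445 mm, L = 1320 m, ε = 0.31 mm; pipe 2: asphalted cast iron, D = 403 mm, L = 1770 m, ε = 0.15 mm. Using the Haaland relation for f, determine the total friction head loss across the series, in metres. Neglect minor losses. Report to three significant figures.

H ≈ 71.3 m

Pipe 1: V = 2.971 m/s, Re = 1.63×10^6, ε/D = 6.97×10^-4, f = 0.01827, h_1 = f(L/D)V²/2g = 24.37 m
Pipe 2: V = 3.622 m/s, Re = 1.80×10^6, ε/D = 3.72×10^-4, f = 0.01599, h_2 = f(L/D)V²/2g = 46.95 m
Series → Q common, losses add: H = Σh = 71.32 m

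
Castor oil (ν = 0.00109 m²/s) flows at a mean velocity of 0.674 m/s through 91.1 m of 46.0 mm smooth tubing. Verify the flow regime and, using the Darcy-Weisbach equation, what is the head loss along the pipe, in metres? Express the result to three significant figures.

h_f ≈ 103 m

Re = VD/ν = 0.674·0.04600/0.00109 = 28.4 → laminar (Re < 2300)
f = 64/Re = 2.250
h_f = f(L/D)V²/(2g) = 2.250·(91.1/0.04600)·0.674²/(2·9.81) = 103.2 m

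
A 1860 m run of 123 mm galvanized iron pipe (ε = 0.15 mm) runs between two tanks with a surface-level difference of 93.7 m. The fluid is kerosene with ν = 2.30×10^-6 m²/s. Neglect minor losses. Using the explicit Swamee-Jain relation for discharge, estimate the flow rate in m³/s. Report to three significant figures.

Swamee-Jain (Type II): Q = -0.965·√(gD⁵h_f/L)·ln[ε/(3.7D) + √(3.17ν²L/(gD³h_f))]
√(gD⁵h_f/L) = √(9.81·0.123⁵·93.7/1860) = 0.003730
ε/(3.7D) = 3.30×10^-4; √(3.17ν²L/(gD³h_f)) = 1.35×10^-4
Q = -0.965·0.003730·ln(4.646×10^-4) = 0.02762 m³/s
Check: V = 2.32 m/s, Re = 1.24×10^5, f = 0.02268, h_f = 94.5 m ≈ 93.7 m ✓

Q ≈ 0.0276 m³/s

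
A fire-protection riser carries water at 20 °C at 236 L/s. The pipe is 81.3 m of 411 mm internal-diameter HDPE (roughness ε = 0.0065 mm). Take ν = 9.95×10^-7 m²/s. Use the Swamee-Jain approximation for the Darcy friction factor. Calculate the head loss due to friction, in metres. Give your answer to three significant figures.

V = 4Q/(πD²) = 4·0.236/(π·0.411²) = 1.779 m/s
Re = VD/ν = 1.779·0.411/9.95×10^-7 = 7.35×10^5 → turbulent
ε/D = 0.0065/411 = 1.58×10^-5
Swamee-Jain: f = 0.01255
h_f = f(L/D)V²/(2g) = 0.01255·(81.3/0.411)·1.779²/(2·9.81) = 0.4004 m

h_f ≈ 0.400 m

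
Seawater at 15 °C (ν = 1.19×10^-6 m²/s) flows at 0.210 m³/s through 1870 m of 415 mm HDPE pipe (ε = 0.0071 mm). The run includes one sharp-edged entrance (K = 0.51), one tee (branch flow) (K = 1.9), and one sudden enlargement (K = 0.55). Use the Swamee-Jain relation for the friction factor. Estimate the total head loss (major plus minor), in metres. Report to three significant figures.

H_L ≈ 7.67 m

V = 4Q/(πD²) = 1.553 m/s; V²/2g = 0.1228 m
Re = 5.41×10^5, ε/D = 1.71×10^-5 → f = 0.01319 (Swamee-Jain)
Major: h_f = f(L/D)·V²/2g = 0.01319·4506·0.1228 = 7.302 m
Minor: ΣK = 2.96; h_m = ΣK·V²/2g = 0.3636 m
Total H_L = 7.302 + 0.3636 = 7.666 m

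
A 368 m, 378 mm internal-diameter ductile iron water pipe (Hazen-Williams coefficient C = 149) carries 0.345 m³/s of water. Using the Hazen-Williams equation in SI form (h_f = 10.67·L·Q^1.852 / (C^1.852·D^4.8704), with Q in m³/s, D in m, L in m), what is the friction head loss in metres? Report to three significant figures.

h_f = 10.67·368·0.345^1.852 / (149^1.852·0.378^4.8704) = 5.903 m

h_f ≈ 5.90 m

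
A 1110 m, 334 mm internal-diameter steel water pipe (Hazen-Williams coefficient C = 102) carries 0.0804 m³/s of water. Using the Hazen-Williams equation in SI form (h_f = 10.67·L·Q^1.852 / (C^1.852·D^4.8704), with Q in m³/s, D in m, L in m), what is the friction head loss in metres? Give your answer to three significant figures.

h_f ≈ 4.42 m

h_f = 10.67·1110·0.0804^1.852 / (102^1.852·0.334^4.8704) = 4.422 m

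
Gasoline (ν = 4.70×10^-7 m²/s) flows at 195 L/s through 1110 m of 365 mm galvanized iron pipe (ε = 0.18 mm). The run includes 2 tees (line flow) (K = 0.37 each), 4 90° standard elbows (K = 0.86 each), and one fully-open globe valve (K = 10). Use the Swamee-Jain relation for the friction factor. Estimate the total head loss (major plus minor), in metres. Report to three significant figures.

V = 4Q/(πD²) = 1.864 m/s; V²/2g = 0.1770 m
Re = 1.45×10^6, ε/D = 4.93×10^-4 → f = 0.01709 (Swamee-Jain)
Major: h_f = f(L/D)·V²/2g = 0.01709·3041·0.1770 = 9.199 m
Minor: ΣK = 14.2; h_m = ΣK·V²/2g = 2.510 m
Total H_L = 9.199 + 2.510 = 11.71 m

H_L ≈ 11.7 m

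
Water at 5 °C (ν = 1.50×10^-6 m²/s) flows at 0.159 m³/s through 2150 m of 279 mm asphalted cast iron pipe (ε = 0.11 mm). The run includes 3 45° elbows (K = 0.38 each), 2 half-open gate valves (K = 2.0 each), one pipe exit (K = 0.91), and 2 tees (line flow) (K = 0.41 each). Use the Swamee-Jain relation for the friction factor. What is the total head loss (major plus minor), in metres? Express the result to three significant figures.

V = 4Q/(πD²) = 2.601 m/s; V²/2g = 0.3447 m
Re = 4.84×10^5, ε/D = 3.94×10^-4 → f = 0.01711 (Swamee-Jain)
Major: h_f = f(L/D)·V²/2g = 0.01711·7706·0.3447 = 45.45 m
Minor: ΣK = 6.87; h_m = ΣK·V²/2g = 2.368 m
Total H_L = 45.45 + 2.368 = 47.82 m

H_L ≈ 47.8 m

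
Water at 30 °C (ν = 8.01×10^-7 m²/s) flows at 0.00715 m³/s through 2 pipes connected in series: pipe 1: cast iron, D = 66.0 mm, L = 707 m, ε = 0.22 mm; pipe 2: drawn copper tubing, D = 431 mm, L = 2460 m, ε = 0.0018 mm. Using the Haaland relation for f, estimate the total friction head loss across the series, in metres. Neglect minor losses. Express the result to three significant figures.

Pipe 1: V = 2.090 m/s, Re = 1.72×10^5, ε/D = 0.00333, f = 0.02766, h_1 = f(L/D)V²/2g = 65.96 m
Pipe 2: V = 0.04901 m/s, Re = 2.64×10^4, ε/D = 4.18×10^-6, f = 0.02406, h_2 = f(L/D)V²/2g = 0.01681 m
Series → Q common, losses add: H = Σh = 65.98 m

H ≈ 66.0 m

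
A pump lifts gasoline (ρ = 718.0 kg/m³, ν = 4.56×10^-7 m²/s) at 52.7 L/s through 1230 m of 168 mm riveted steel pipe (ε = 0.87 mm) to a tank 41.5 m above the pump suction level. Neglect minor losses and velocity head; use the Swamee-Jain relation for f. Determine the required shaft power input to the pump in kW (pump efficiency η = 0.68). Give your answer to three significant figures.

V = 4Q/(πD²) = 2.377 m/s; Re = 8.76×10^5; ε/D = 0.00518; f = 0.03086
h_f = f(L/D)V²/2g = 65.10 m
Total head H = z + h_f = 41.5 + 65.10 = 106.6 m
P_hyd = ρgQH = 718.0·9.81·0.0527·106.6 = 39.57 kW
P_shaft = P_hyd/η = 39.57/0.68 = 58.19 kW

P_shaft ≈ 58.2 kW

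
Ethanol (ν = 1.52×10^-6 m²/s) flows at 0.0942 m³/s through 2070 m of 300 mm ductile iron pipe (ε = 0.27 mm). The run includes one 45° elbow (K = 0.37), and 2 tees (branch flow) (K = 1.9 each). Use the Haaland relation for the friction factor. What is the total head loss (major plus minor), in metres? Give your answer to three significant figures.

H_L ≈ 13.0 m

V = 4Q/(πD²) = 1.333 m/s; V²/2g = 0.09052 m
Re = 2.63×10^5, ε/D = 9.00×10^-4 → f = 0.02021 (Haaland)
Major: h_f = f(L/D)·V²/2g = 0.02021·6900·0.09052 = 12.62 m
Minor: ΣK = 4.17; h_m = ΣK·V²/2g = 0.3775 m
Total H_L = 12.62 + 0.3775 = 13.00 m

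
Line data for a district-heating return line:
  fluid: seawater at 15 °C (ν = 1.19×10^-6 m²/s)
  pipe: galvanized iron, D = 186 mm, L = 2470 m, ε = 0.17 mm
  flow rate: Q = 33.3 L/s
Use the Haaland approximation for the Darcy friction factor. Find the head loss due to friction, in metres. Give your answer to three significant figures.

h_f ≈ 21.0 m

V = 4Q/(πD²) = 4·0.0333/(π·0.186²) = 1.226 m/s
Re = VD/ν = 1.226·0.186/1.19×10^-6 = 1.92×10^5 → turbulent
ε/D = 0.17/186 = 9.14×10^-4
Haaland: f = 0.02061
h_f = f(L/D)V²/(2g) = 0.02061·(2470/0.186)·1.226²/(2·9.81) = 20.96 m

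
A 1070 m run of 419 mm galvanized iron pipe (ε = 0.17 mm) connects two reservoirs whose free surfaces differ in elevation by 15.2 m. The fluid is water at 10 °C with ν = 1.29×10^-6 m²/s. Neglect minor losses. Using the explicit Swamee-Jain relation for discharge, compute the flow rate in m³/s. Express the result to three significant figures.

Swamee-Jain (Type II): Q = -0.965·√(gD⁵h_f/L)·ln[ε/(3.7D) + √(3.17ν²L/(gD³h_f))]
√(gD⁵h_f/L) = √(9.81·0.419⁵·15.2/1070) = 0.04242
ε/(3.7D) = 1.10×10^-4; √(3.17ν²L/(gD³h_f)) = 2.27×10^-5
Q = -0.965·0.04242·ln(1.323×10^-4) = 0.3656 m³/s
Check: V = 2.65 m/s, Re = 8.61×10^5, f = 0.01672, h_f = 15.3 m ≈ 15.2 m ✓

Q ≈ 0.366 m³/s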